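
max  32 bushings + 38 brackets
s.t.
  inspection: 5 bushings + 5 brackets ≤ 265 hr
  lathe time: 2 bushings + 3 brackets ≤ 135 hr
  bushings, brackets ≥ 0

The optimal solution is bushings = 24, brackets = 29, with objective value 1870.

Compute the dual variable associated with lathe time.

6

Check each constraint at x*: inspection 265/265 (tight); lathe time 135/135 (tight).
From A_Bᵀ y = c: 5·y_inspection + 2·y_lathe time = 32; 5·y_inspection + 3·y_lathe time = 38.
→ y_inspection = 4 and y_lathe time = 6.
Shadow price of lathe time = 6.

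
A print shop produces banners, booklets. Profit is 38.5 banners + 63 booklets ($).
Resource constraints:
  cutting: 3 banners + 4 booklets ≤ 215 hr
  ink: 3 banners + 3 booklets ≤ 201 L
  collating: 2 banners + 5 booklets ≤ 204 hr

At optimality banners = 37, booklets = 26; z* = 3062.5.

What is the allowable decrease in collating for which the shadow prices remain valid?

Binding constraints: cutting, collating. The basis is B = [[3,4],[2,5]] with det 7.
Per unit decrease in collating, x* moves by d = (0.5714, -0.4286).
The basis stays optimal until ink becomes binding; allowable decrease = 28 hr.

28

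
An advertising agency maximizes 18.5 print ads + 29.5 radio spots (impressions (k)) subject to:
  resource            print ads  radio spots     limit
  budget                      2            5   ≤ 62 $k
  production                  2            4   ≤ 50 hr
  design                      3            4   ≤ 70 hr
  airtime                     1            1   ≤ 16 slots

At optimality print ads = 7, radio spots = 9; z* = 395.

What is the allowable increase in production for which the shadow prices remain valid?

2

Binding constraints: production, airtime. The basis is B = [[2,4],[1,1]] with det -2.
Per unit increase in production, x* moves by d = (-0.5, 0.5).
The basis stays optimal until budget becomes binding; allowable increase = 2 hr.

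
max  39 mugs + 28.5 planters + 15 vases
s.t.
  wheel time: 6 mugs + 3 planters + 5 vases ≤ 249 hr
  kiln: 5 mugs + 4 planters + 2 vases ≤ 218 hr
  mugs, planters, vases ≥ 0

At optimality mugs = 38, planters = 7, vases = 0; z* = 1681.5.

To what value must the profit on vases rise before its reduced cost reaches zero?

Check each constraint at x*: wheel time 249/249 (tight); kiln 218/218 (tight).
From A_Bᵀ y = c: 6·y_wheel time + 5·y_kiln = 39; 3·y_wheel time + 4·y_kiln = 28.5.
→ y_wheel time = 1.5 and y_kiln = 6.
vases enters the basis when its profit ≥ yᵀa₃ = 1.5·5 + 6·2 = 19.5.

19.5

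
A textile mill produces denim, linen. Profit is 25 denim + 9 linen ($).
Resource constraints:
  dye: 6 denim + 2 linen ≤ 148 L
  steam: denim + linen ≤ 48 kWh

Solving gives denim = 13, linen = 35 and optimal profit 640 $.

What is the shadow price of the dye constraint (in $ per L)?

4

At the optimum: dye uses 148 of 148 (binding); steam uses 48 of 48 (binding).
From A_Bᵀ y = c: 6·y_dye + 1·y_steam = 25; 2·y_dye + 1·y_steam = 9.
Solving: y_dye = 4, y_steam = 1.
Shadow price of dye = 4.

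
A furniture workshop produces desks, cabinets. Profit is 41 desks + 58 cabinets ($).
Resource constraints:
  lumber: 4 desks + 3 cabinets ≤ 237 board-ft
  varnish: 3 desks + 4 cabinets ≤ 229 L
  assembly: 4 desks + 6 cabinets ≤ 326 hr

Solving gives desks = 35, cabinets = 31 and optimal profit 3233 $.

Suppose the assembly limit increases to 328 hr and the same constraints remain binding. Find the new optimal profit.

Check each constraint at x*: lumber 233/237 (slack 4); varnish 229/229 (tight); assembly 326/326 (tight).
By complementary slackness, y = 0 for the non-binding constraint.
The binding rows give the dual system: 3·y_varnish + 4·y_assembly = 41 and 4·y_varnish + 6·y_assembly = 58.
This yields shadow prices y_varnish = 7, y_assembly = 5.
Δz = y_assembly·Δb = 5 × (2) = 10, so new z* = 3233 + 10 = 3243.

3243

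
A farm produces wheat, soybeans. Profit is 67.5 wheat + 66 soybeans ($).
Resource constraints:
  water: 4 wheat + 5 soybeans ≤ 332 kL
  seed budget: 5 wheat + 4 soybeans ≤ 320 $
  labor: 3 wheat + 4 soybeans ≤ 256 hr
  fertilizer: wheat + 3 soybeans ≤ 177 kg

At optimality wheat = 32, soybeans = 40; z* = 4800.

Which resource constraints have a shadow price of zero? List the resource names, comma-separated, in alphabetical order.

fertilizer, water

water: 328/332 (slack 4)
seed budget: 320/320 (binding)
labor: 256/256 (binding)
fertilizer: 152/177 (slack 25)
By complementary slackness, a constraint with positive slack has shadow price 0 → fertilizer, water.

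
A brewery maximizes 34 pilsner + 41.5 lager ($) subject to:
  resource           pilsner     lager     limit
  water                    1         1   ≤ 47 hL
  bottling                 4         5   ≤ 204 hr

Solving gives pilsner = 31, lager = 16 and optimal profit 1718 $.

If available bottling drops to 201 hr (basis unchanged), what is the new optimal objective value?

Check each constraint at x*: water 47/47 (tight); bottling 204/204 (tight).
The binding rows give the dual system: 1·y_water + 4·y_bottling = 34 and 1·y_water + 5·y_bottling = 41.5.
Solving: y_water = 4, y_bottling = 7.5.
Δz = y_bottling·Δb = 7.5 × (-3) = -22.5, so new z* = 1718 − 22.5 = 1695.5.

1695.5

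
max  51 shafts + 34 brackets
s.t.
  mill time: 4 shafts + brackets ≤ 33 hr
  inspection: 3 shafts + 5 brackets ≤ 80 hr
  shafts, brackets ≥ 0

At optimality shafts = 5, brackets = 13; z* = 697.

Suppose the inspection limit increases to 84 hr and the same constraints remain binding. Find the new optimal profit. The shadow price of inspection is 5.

717

Δb = 4, so new z* = 697 + (5)·(4) = 697 + 20 = 717.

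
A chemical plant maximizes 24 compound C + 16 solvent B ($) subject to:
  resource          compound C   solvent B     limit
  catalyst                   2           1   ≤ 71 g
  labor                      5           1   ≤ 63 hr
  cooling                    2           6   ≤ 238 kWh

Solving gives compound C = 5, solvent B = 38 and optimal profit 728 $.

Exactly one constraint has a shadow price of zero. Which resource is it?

catalyst: 48/71 (slack 23)
labor: 63/63 (binding)
cooling: 238/238 (binding)
By complementary slackness, a constraint with positive slack has shadow price 0 → catalyst.

catalyst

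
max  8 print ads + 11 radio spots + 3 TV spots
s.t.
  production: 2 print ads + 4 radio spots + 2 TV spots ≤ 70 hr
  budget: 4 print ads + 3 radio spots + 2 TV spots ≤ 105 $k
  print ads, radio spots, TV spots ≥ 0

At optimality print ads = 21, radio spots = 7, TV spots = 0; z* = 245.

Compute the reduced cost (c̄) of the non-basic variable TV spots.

At the optimum: production uses 70 of 70 (binding); budget uses 105 of 105 (binding).
From A_Bᵀ y = c: 2·y_production + 4·y_budget = 8; 4·y_production + 3·y_budget = 11.
This yields shadow prices y_production = 2, y_budget = 1.
Reduced cost of TV spots: c₃ − yᵀa₃ = 3 − (2·2 + 1·2) = 3 − 6 = -3.

-3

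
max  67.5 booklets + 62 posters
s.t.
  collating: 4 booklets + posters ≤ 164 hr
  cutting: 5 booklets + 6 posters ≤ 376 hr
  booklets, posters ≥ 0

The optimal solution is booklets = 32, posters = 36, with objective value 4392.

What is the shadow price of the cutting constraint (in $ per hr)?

9.5

At the optimum: collating uses 164 of 164 (binding); cutting uses 376 of 376 (binding).
From A_Bᵀ y = c: 4·y_collating + 5·y_cutting = 67.5; 1·y_collating + 6·y_cutting = 62.
→ y_collating = 5 and y_cutting = 9.5.
Shadow price of cutting = 9.5.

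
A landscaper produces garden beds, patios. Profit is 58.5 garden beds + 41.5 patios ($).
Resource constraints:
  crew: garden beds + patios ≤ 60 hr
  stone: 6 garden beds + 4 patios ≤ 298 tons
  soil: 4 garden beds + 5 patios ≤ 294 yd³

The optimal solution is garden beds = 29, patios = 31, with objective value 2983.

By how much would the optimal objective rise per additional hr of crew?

7.5

Check each constraint at x*: crew 60/60 (tight); stone 298/298 (tight); soil 271/294 (slack 23).
Since soil is not tight, its dual is 0.
The binding rows give the dual system: 1·y_crew + 6·y_stone = 58.5 and 1·y_crew + 4·y_stone = 41.5.
This yields shadow prices y_crew = 7.5, y_stone = 8.5.
Shadow price of crew = 7.5.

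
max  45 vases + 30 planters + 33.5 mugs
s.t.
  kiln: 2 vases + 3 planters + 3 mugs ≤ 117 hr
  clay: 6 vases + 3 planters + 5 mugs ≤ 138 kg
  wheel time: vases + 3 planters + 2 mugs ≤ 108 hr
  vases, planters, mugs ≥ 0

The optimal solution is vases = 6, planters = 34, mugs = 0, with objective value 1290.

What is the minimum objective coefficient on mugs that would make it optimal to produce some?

At the optimum: kiln uses 114 of 117 (slack = 3); clay uses 138 of 138 (binding); wheel time uses 108 of 108 (binding).
Slack constraints have shadow price 0 (complementary slackness).
From A_Bᵀ y = c: 6·y_clay + 1·y_wheel time = 45; 3·y_clay + 3·y_wheel time = 30.
→ y_clay = 7 and y_wheel time = 3.
mugs enters the basis when its profit ≥ yᵀa₃ = 7·5 + 3·2 = 41.

41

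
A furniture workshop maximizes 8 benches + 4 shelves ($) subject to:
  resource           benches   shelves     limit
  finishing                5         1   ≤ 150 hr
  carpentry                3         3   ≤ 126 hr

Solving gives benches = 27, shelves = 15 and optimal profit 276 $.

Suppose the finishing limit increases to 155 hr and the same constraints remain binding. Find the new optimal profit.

Both finishing and carpentry are binding at x*.
From A_Bᵀ y = c: 5·y_finishing + 3·y_carpentry = 8; 1·y_finishing + 3·y_carpentry = 4.
Solving: y_finishing = 1, y_carpentry = 1.
Δz = y_finishing·Δb = 1 × (5) = 5, so new z* = 276 + 5 = 281.

281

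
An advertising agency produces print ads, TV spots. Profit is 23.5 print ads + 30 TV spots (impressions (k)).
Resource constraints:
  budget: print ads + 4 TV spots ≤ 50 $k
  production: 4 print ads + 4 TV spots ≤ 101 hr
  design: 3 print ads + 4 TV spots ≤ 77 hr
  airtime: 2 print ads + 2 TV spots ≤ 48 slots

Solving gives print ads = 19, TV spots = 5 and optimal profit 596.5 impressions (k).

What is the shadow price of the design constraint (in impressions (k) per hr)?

6.5

Check each constraint at x*: budget 39/50 (slack 11); production 96/101 (slack 5); design 77/77 (tight); airtime 48/48 (tight).
Slack constraints have shadow price 0 (complementary slackness).
Dual feasibility on the basic columns requires 3·y_design + 2·y_airtime = 23.5, 4·y_design + 2·y_airtime = 30.
Solving: y_design = 6.5, y_airtime = 2.
Shadow price of design = 6.5.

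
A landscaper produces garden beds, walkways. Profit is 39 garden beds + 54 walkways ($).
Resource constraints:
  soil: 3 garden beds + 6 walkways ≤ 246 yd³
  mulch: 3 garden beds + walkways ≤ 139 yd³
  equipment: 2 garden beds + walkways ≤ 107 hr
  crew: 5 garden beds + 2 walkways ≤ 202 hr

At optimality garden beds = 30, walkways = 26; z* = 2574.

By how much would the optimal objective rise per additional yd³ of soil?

Binding: soil and crew. Non-binding: mulch (23 unused), equipment (21 unused).
Since mulch, equipment are not tight, their duals are 0.
Dual feasibility on the basic columns requires 3·y_soil + 5·y_crew = 39, 6·y_soil + 2·y_crew = 54.
Solving: y_soil = 8, y_crew = 3.
Shadow price of soil = 8.

8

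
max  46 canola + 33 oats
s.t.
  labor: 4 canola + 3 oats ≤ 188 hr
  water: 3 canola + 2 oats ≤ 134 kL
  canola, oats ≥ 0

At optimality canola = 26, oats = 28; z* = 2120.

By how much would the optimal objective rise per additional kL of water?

6

Check each constraint at x*: labor 188/188 (tight); water 134/134 (tight).
From A_Bᵀ y = c: 4·y_labor + 3·y_water = 46; 3·y_labor + 2·y_water = 33.
This yields shadow prices y_labor = 7, y_water = 6.
Shadow price of water = 6.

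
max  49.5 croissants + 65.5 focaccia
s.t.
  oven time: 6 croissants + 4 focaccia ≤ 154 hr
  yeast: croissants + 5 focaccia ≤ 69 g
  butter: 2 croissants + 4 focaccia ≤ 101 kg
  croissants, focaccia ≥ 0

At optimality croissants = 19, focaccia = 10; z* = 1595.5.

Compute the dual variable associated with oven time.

7

At the optimum: oven time uses 154 of 154 (binding); yeast uses 69 of 69 (binding); butter uses 78 of 101 (slack = 23).
Slack constraints have shadow price 0 (complementary slackness).
From A_Bᵀ y = c: 6·y_oven time + 1·y_yeast = 49.5; 4·y_oven time + 5·y_yeast = 65.5.
→ y_oven time = 7 and y_yeast = 7.5.
Shadow price of oven time = 7.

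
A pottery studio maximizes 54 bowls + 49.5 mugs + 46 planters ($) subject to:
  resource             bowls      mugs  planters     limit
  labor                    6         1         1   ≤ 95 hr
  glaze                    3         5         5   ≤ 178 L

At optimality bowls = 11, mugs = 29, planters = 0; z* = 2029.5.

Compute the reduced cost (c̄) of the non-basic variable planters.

-3.5

Both labor and glaze are binding at x*.
From A_Bᵀ y = c: 6·y_labor + 3·y_glaze = 54; 1·y_labor + 5·y_glaze = 49.5.
→ y_labor = 4.5 and y_glaze = 9.
Reduced cost of planters: c₃ − yᵀa₃ = 46 − (4.5·1 + 9·5) = 46 − 49.5 = -3.5.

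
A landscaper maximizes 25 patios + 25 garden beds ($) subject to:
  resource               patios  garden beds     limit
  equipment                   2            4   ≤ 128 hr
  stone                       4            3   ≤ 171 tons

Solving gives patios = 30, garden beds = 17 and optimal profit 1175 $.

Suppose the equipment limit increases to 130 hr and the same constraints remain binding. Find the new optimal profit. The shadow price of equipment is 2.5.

1180

Δb = 2, so new z* = 1175 + (2.5)·(2) = 1175 + 5 = 1180.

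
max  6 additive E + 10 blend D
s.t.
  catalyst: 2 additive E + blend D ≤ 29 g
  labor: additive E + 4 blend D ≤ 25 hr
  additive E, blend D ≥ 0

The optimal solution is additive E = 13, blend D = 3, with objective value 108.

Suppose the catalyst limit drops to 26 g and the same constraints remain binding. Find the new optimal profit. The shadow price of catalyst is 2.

102

Δb = -3, so new z* = 108 + (2)·(-3) = 108 − 6 = 102.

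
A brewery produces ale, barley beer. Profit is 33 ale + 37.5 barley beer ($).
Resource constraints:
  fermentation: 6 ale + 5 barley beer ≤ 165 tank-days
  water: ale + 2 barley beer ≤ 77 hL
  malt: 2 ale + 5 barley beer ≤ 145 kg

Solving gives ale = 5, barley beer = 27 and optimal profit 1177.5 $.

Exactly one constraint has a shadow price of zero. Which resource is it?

fermentation: 165/165 (binding)
water: 59/77 (slack 18)
malt: 145/145 (binding)
By complementary slackness, a constraint with positive slack has shadow price 0 → water.

water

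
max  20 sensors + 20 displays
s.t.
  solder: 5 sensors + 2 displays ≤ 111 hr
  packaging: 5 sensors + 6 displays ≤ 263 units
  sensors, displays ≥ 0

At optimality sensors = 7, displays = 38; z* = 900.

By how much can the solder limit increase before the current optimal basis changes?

Binding constraints: solder, packaging. The basis is B = [[5,2],[5,6]] with det 20.
Per unit increase in solder, x* moves by d = (0.3, -0.25).
The basis stays optimal until displays reaches 0; allowable increase = 152 hr.

152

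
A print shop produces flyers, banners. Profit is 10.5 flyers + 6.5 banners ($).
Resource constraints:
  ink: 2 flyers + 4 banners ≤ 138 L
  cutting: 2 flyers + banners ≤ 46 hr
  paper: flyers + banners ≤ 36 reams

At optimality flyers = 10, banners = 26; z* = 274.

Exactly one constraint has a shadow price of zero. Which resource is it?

ink: 124/138 (slack 14)
cutting: 46/46 (binding)
paper: 36/36 (binding)
By complementary slackness, a constraint with positive slack has shadow price 0 → ink.

ink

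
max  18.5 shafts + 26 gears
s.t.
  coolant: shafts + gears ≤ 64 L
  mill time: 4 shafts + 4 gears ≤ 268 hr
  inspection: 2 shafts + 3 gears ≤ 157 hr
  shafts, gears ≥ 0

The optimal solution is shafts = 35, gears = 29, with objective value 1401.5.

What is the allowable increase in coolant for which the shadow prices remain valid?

Binding constraints: coolant, inspection. The basis is B = [[1,1],[2,3]] with det 1.
Per unit increase in coolant, x* moves by d = (3, -2).
The basis stays optimal until mill time becomes binding; allowable increase = 3 L.

3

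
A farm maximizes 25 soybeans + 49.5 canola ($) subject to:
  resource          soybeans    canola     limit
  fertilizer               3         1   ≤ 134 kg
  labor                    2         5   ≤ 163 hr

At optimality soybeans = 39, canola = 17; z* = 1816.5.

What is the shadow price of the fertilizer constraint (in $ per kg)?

2

Check each constraint at x*: fertilizer 134/134 (tight); labor 163/163 (tight).
The binding rows give the dual system: 3·y_fertilizer + 2·y_labor = 25 and 1·y_fertilizer + 5·y_labor = 49.5.
This yields shadow prices y_fertilizer = 2, y_labor = 9.5.
Shadow price of fertilizer = 2.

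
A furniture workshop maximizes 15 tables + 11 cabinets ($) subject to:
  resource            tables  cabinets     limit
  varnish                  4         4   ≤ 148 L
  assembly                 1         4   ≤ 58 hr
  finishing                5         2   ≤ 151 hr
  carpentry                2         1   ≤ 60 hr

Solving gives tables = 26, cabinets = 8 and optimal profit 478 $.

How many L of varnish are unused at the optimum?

varnish used = 4·26 + 4·8 = 136; slack = 148 − 136 = 12.

12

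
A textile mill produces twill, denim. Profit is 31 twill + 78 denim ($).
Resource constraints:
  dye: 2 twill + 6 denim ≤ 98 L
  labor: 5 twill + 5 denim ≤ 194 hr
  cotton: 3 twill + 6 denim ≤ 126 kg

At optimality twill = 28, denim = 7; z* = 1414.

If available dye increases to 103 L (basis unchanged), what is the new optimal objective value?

1454

Binding: dye and cotton. Non-binding: labor (19 unused).
By complementary slackness, y = 0 for the non-binding constraint.
From A_Bᵀ y = c: 2·y_dye + 3·y_cotton = 31; 6·y_dye + 6·y_cotton = 78.
→ y_dye = 8 and y_cotton = 5.
Δz = y_dye·Δb = 8 × (5) = 40, so new z* = 1414 + 40 = 1454.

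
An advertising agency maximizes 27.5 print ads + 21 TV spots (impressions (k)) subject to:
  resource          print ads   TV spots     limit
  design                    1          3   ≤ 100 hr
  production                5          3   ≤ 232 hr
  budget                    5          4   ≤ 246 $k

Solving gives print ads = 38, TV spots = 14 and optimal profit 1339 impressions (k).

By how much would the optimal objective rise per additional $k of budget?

Binding: production and budget. Non-binding: design (20 unused).
By complementary slackness, y = 0 for the non-binding constraint.
From A_Bᵀ y = c: 5·y_production + 5·y_budget = 27.5; 3·y_production + 4·y_budget = 21.
This yields shadow prices y_production = 1, y_budget = 4.5.
Shadow price of budget = 4.5.

4.5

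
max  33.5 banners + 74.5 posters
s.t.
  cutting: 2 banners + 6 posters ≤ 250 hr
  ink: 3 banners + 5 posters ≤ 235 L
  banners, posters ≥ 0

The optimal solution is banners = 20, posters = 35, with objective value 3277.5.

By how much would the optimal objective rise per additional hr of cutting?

Check each constraint at x*: cutting 250/250 (tight); ink 235/235 (tight).
Dual feasibility on the basic columns requires 2·y_cutting + 3·y_ink = 33.5, 6·y_cutting + 5·y_ink = 74.5.
This yields shadow prices y_cutting = 7, y_ink = 6.5.
Shadow price of cutting = 7.

7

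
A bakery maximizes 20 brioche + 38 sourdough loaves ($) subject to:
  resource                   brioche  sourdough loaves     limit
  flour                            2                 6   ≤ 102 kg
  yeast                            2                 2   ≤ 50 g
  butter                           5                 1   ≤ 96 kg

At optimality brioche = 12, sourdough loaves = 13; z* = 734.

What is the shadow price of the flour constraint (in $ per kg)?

Check each constraint at x*: flour 102/102 (tight); yeast 50/50 (tight); butter 73/96 (slack 23).
By complementary slackness, y = 0 for the non-binding constraint.
From A_Bᵀ y = c: 2·y_flour + 2·y_yeast = 20; 6·y_flour + 2·y_yeast = 38.
→ y_flour = 4.5 and y_yeast = 5.5.
Shadow price of flour = 4.5.

4.5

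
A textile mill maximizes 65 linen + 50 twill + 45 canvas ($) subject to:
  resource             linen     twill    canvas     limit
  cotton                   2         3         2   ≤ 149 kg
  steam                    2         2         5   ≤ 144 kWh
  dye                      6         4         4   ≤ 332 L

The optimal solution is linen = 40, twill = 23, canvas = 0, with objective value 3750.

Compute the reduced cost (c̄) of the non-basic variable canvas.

At the optimum: cotton uses 149 of 149 (binding); steam uses 126 of 144 (slack = 18); dye uses 332 of 332 (binding).
By complementary slackness, y = 0 for the non-binding constraint.
From A_Bᵀ y = c: 2·y_cotton + 6·y_dye = 65; 3·y_cotton + 4·y_dye = 50.
→ y_cotton = 4 and y_dye = 9.5.
Reduced cost of canvas: c₃ − yᵀa₃ = 45 − (4·2 + 9.5·4) = 45 − 46 = -1.

-1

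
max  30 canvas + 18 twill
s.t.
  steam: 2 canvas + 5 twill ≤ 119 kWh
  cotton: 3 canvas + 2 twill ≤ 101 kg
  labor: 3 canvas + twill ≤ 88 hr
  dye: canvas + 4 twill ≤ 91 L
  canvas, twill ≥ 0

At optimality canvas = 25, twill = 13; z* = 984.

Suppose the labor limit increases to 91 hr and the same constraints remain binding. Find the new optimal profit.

990

Binding: cotton and labor. Non-binding: steam (4 unused), dye (14 unused).
Slack constraints have shadow price 0 (complementary slackness).
From A_Bᵀ y = c: 3·y_cotton + 3·y_labor = 30; 2·y_cotton + 1·y_labor = 18.
This yields shadow prices y_cotton = 8, y_labor = 2.
Δz = y_labor·Δb = 2 × (3) = 6, so new z* = 984 + 6 = 990.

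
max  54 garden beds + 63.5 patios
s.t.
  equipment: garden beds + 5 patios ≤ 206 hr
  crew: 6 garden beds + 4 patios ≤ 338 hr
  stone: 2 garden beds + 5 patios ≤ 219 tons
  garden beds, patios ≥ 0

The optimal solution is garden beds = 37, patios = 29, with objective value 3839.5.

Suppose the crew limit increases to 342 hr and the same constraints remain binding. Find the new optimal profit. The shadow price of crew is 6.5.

Δb = 4, so new z* = 3839.5 + (6.5)·(4) = 3839.5 + 26 = 3865.5.

3865.5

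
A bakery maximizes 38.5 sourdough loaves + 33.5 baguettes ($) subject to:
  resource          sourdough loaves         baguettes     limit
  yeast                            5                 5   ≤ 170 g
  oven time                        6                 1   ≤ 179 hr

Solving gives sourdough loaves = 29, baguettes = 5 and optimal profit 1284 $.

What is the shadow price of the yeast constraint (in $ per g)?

Check each constraint at x*: yeast 170/170 (tight); oven time 179/179 (tight).
From A_Bᵀ y = c: 5·y_yeast + 6·y_oven time = 38.5; 5·y_yeast + 1·y_oven time = 33.5.
This yields shadow prices y_yeast = 6.5, y_oven time = 1.
Shadow price of yeast = 6.5.

6.5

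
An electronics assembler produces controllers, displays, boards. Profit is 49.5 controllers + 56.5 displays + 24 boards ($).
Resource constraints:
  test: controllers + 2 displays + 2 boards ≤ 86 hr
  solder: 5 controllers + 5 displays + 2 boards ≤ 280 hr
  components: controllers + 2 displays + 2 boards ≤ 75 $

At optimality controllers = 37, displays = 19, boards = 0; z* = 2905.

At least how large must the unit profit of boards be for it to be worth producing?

31

Check each constraint at x*: test 75/86 (slack 11); solder 280/280 (tight); components 75/75 (tight).
Slack constraints have shadow price 0 (complementary slackness).
From A_Bᵀ y = c: 5·y_solder + 1·y_components = 49.5; 5·y_solder + 2·y_components = 56.5.
→ y_solder = 8.5 and y_components = 7.
boards enters the basis when its profit ≥ yᵀa₃ = 8.5·2 + 7·2 = 31.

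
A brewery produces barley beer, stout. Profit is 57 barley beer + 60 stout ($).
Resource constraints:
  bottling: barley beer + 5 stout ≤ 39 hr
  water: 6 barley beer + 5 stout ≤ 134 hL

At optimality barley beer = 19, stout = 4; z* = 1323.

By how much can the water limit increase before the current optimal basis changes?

100

Binding constraints: bottling, water. The basis is B = [[1,5],[6,5]] with det -25.
Per unit increase in water, x* moves by d = (0.2, -0.04).
The basis stays optimal until stout reaches 0; allowable increase = 100 hL.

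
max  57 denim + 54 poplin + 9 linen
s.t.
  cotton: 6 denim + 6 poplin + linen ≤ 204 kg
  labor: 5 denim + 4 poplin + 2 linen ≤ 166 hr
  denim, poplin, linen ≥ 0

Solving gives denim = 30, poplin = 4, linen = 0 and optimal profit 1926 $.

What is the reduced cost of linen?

-4

At the optimum: cotton uses 204 of 204 (binding); labor uses 166 of 166 (binding).
Dual feasibility on the basic columns requires 6·y_cotton + 5·y_labor = 57, 6·y_cotton + 4·y_labor = 54.
Solving: y_cotton = 7, y_labor = 3.
Reduced cost of linen: c₃ − yᵀa₃ = 9 − (7·1 + 3·2) = 9 − 13 = -4.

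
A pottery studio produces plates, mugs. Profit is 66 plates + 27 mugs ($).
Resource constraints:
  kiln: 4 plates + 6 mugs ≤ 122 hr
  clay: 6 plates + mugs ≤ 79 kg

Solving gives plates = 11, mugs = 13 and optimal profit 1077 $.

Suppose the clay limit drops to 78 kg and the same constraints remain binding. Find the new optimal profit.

At the optimum: kiln uses 122 of 122 (binding); clay uses 79 of 79 (binding).
From A_Bᵀ y = c: 4·y_kiln + 6·y_clay = 66; 6·y_kiln + 1·y_clay = 27.
→ y_kiln = 3 and y_clay = 9.
Δz = y_clay·Δb = 9 × (-1) = -9, so new z* = 1077 − 9 = 1068.

1068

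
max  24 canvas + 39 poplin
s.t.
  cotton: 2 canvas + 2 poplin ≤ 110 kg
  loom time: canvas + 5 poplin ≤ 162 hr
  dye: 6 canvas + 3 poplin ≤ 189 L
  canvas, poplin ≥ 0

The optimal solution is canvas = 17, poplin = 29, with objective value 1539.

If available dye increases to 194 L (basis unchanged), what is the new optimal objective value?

At the optimum: cotton uses 92 of 110 (slack = 18); loom time uses 162 of 162 (binding); dye uses 189 of 189 (binding).
Since cotton is not tight, its dual is 0.
The binding rows give the dual system: 1·y_loom time + 6·y_dye = 24 and 5·y_loom time + 3·y_dye = 39.
→ y_loom time = 6 and y_dye = 3.
Δz = y_dye·Δb = 3 × (5) = 15, so new z* = 1539 + 15 = 1554.

1554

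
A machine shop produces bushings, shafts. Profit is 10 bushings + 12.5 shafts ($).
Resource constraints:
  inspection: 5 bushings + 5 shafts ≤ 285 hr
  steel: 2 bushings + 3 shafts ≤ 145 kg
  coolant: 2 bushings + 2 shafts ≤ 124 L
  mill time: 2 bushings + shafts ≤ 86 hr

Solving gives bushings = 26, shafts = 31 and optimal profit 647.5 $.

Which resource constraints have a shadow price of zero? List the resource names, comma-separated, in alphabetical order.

coolant, mill time

inspection: 285/285 (binding)
steel: 145/145 (binding)
coolant: 114/124 (slack 10)
mill time: 83/86 (slack 3)
By complementary slackness, a constraint with positive slack has shadow price 0 → coolant, mill time.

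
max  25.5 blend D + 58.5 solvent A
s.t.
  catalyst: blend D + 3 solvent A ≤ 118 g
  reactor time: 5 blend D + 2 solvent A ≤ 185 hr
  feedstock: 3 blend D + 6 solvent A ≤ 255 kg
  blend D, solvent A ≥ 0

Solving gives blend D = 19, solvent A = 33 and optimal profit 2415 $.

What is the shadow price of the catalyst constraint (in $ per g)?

Binding: catalyst and feedstock. Non-binding: reactor time (24 unused).
Since reactor time is not tight, its dual is 0.
Dual feasibility on the basic columns requires 1·y_catalyst + 3·y_feedstock = 25.5, 3·y_catalyst + 6·y_feedstock = 58.5.
Solving: y_catalyst = 7.5, y_feedstock = 6.
Shadow price of catalyst = 7.5.

7.5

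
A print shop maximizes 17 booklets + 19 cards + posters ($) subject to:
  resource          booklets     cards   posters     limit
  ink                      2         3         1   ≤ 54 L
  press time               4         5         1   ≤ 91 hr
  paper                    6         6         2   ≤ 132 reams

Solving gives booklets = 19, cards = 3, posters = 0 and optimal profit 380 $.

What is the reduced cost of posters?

At the optimum: ink uses 47 of 54 (slack = 7); press time uses 91 of 91 (binding); paper uses 132 of 132 (binding).
By complementary slackness, y = 0 for the non-binding constraint.
Dual feasibility on the basic columns requires 4·y_press time + 6·y_paper = 17, 5·y_press time + 6·y_paper = 19.
→ y_press time = 2 and y_paper = 1.5.
Reduced cost of posters: c₃ − yᵀa₃ = 1 − (2·1 + 1.5·2) = 1 − 5 = -4.

-4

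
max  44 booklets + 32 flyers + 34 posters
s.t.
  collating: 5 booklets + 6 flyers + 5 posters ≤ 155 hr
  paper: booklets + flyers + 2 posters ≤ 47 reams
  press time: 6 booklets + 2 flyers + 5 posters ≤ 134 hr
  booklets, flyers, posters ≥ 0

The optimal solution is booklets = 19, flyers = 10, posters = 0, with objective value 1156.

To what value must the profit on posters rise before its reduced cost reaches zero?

40

Binding: collating and press time. Non-binding: paper (18 unused).
Since paper is not tight, its dual is 0.
Dual feasibility on the basic columns requires 5·y_collating + 6·y_press time = 44, 6·y_collating + 2·y_press time = 32.
→ y_collating = 4 and y_press time = 4.
posters enters the basis when its profit ≥ yᵀa₃ = 4·5 + 4·5 = 40.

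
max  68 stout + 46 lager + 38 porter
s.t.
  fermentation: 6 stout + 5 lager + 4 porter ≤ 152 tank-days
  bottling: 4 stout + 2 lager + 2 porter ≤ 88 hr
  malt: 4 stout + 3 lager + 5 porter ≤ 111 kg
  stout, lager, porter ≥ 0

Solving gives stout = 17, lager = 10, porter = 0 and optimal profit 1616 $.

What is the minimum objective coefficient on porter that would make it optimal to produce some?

40

Binding: fermentation and bottling. Non-binding: malt (13 unused).
By complementary slackness, y = 0 for the non-binding constraint.
Dual feasibility on the basic columns requires 6·y_fermentation + 4·y_bottling = 68, 5·y_fermentation + 2·y_bottling = 46.
Solving: y_fermentation = 6, y_bottling = 8.
porter enters the basis when its profit ≥ yᵀa₃ = 6·4 + 8·2 = 40.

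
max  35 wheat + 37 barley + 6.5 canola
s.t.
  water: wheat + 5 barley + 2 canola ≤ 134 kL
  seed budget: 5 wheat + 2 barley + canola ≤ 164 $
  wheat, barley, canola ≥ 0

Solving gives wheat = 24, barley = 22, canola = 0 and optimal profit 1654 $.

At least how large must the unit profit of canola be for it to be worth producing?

At the optimum: water uses 134 of 134 (binding); seed budget uses 164 of 164 (binding).
Dual feasibility on the basic columns requires 1·y_water + 5·y_seed budget = 35, 5·y_water + 2·y_seed budget = 37.
Solving: y_water = 5, y_seed budget = 6.
canola enters the basis when its profit ≥ yᵀa₃ = 5·2 + 6·1 = 16.

16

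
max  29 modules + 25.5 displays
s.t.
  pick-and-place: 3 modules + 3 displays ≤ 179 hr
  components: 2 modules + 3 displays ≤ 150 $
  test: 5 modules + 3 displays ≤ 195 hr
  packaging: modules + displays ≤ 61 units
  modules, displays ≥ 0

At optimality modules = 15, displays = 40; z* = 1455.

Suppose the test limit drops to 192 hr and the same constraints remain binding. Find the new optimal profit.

1443

Check each constraint at x*: pick-and-place 165/179 (slack 14); components 150/150 (tight); test 195/195 (tight); packaging 55/61 (slack 6).
Since pick-and-place, packaging are not tight, their duals are 0.
The binding rows give the dual system: 2·y_components + 5·y_test = 29 and 3·y_components + 3·y_test = 25.5.
→ y_components = 4.5 and y_test = 4.
Δz = y_test·Δb = 4 × (-3) = -12, so new z* = 1455 − 12 = 1443.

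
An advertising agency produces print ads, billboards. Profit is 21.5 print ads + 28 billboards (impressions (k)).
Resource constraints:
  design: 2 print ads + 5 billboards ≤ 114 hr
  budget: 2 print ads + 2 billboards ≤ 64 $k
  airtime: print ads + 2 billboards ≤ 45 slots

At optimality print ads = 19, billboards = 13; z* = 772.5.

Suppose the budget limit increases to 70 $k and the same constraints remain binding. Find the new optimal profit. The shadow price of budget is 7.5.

817.5

Δb = 6, so new z* = 772.5 + (7.5)·(6) = 772.5 + 45 = 817.5.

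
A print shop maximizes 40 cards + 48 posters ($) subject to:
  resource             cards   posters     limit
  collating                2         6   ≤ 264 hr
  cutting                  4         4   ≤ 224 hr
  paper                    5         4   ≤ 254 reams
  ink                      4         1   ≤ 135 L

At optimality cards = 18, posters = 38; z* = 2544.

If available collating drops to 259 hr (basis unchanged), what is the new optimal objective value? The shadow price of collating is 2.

2534

Δb = -5, so new z* = 2544 + (2)·(-5) = 2544 − 10 = 2534.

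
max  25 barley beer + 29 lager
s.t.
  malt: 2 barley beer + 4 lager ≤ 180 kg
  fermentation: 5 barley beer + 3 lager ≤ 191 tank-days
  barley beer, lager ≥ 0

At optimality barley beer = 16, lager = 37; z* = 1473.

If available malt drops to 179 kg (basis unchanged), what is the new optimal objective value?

1468

Check each constraint at x*: malt 180/180 (tight); fermentation 191/191 (tight).
Dual feasibility on the basic columns requires 2·y_malt + 5·y_fermentation = 25, 4·y_malt + 3·y_fermentation = 29.
This yields shadow prices y_malt = 5, y_fermentation = 3.
Δz = y_malt·Δb = 5 × (-1) = -5, so new z* = 1473 − 5 = 1468.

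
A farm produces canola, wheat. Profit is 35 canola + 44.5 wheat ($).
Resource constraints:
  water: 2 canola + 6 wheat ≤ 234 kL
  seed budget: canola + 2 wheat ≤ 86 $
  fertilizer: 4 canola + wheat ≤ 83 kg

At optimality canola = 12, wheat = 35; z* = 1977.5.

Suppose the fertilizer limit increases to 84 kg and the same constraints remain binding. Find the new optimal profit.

1983

Binding: water and fertilizer. Non-binding: seed budget (4 unused).
Since seed budget is not tight, its dual is 0.
Dual feasibility on the basic columns requires 2·y_water + 4·y_fertilizer = 35, 6·y_water + 1·y_fertilizer = 44.5.
This yields shadow prices y_water = 6.5, y_fertilizer = 5.5.
Δz = y_fertilizer·Δb = 5.5 × (1) = 5.5, so new z* = 1977.5 + 5.5 = 1983.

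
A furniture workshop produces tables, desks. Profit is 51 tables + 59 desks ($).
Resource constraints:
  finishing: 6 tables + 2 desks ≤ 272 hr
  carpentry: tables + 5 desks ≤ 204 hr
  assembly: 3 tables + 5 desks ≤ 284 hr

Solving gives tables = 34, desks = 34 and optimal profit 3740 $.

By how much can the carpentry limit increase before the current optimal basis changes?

14

Binding constraints: finishing, carpentry. The basis is B = [[6,2],[1,5]] with det 28.
Per unit increase in carpentry, x* moves by d = (-0.0714, 0.2143).
The basis stays optimal until assembly becomes binding; allowable increase = 14 hr.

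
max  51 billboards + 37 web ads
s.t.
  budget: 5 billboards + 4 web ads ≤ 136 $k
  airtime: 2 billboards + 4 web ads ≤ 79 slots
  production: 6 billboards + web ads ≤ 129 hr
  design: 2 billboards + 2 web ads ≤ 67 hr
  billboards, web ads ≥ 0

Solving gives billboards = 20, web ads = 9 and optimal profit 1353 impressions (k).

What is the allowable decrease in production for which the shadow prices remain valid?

Binding constraints: budget, production. The basis is B = [[5,4],[6,1]] with det -19.
Per unit decrease in production, x* moves by d = (-0.2105, 0.2632).
The basis stays optimal until airtime becomes binding; allowable decrease = 4.75 hr.

4.75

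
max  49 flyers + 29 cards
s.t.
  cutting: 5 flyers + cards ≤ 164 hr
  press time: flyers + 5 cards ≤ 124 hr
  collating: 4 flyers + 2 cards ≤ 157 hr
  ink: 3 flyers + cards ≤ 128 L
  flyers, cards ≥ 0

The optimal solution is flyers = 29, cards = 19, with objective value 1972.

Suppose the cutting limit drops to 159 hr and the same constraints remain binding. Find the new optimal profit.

Check each constraint at x*: cutting 164/164 (tight); press time 124/124 (tight); collating 154/157 (slack 3); ink 106/128 (slack 22).
By complementary slackness, y = 0 for the non-binding constraints.
From A_Bᵀ y = c: 5·y_cutting + 1·y_press time = 49; 1·y_cutting + 5·y_press time = 29.
→ y_cutting = 9 and y_press time = 4.
Δz = y_cutting·Δb = 9 × (-5) = -45, so new z* = 1972 − 45 = 1927.

1927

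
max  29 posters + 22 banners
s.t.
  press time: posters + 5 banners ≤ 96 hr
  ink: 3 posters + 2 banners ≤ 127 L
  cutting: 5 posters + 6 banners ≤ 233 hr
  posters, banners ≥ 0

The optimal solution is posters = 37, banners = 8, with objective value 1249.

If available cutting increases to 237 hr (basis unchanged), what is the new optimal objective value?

1253

At the optimum: press time uses 77 of 96 (slack = 19); ink uses 127 of 127 (binding); cutting uses 233 of 233 (binding).
By complementary slackness, y = 0 for the non-binding constraint.
From A_Bᵀ y = c: 3·y_ink + 5·y_cutting = 29; 2·y_ink + 6·y_cutting = 22.
This yields shadow prices y_ink = 8, y_cutting = 1.
Δz = y_cutting·Δb = 1 × (4) = 4, so new z* = 1249 + 4 = 1253.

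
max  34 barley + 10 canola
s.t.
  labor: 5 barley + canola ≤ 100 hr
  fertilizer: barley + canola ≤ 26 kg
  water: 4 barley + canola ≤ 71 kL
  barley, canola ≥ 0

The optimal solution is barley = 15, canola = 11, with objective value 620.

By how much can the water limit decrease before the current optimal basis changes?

45

Binding constraints: fertilizer, water. The basis is B = [[1,1],[4,1]] with det -3.
Per unit decrease in water, x* moves by d = (-0.3333, 0.3333).
The basis stays optimal until barley reaches 0; allowable decrease = 45 kL.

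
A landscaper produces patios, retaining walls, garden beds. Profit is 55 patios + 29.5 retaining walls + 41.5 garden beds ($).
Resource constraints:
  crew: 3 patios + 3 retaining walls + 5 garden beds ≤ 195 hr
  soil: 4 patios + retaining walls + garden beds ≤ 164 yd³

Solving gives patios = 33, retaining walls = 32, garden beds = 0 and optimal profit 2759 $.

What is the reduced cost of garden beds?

Check each constraint at x*: crew 195/195 (tight); soil 164/164 (tight).
From A_Bᵀ y = c: 3·y_crew + 4·y_soil = 55; 3·y_crew + 1·y_soil = 29.5.
Solving: y_crew = 7, y_soil = 8.5.
Reduced cost of garden beds: c₃ − yᵀa₃ = 41.5 − (7·5 + 8.5·1) = 41.5 − 43.5 = -2.

-2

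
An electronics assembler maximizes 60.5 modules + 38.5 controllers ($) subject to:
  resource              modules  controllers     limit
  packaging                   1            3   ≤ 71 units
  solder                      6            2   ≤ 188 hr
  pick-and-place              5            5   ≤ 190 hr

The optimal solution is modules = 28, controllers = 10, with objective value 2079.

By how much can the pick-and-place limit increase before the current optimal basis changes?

16.25

Binding constraints: solder, pick-and-place. The basis is B = [[6,2],[5,5]] with det 20.
Per unit increase in pick-and-place, x* moves by d = (-0.1, 0.3).
The basis stays optimal until packaging becomes binding; allowable increase = 16.25 hr.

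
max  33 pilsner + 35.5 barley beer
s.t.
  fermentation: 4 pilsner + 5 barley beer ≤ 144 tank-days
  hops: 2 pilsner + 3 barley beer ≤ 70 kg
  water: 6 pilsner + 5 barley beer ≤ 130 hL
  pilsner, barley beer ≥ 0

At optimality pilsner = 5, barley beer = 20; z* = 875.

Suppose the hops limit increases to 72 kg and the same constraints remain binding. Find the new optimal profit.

Binding: hops and water. Non-binding: fermentation (24 unused).
Since fermentation is not tight, its dual is 0.
From A_Bᵀ y = c: 2·y_hops + 6·y_water = 33; 3·y_hops + 5·y_water = 35.5.
Solving: y_hops = 6, y_water = 3.5.
Δz = y_hops·Δb = 6 × (2) = 12, so new z* = 875 + 12 = 887.

887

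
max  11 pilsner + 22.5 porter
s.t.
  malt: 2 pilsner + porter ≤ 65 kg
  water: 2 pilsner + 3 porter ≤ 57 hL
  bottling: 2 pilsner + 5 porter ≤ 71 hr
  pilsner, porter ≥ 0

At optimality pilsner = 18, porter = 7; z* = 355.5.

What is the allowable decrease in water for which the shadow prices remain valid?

14.4

Binding constraints: water, bottling. The basis is B = [[2,3],[2,5]] with det 4.
Per unit decrease in water, x* moves by d = (-1.25, 0.5).
The basis stays optimal until pilsner reaches 0; allowable decrease = 14.4 hL.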